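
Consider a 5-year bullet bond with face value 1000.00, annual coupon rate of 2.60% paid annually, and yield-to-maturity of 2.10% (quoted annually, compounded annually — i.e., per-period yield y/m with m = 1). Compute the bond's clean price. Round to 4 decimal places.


Answer: Price = 1023.4991

Derivation:
Coupon per period c = face * coupon_rate / m = 26.000000
Periods per year m = 1; per-period yield y/m = 0.021000
Number of cashflows N = 5
Cashflows (t years, CF_t, discount factor 1/(1+y/m)^(m*t), PV):
  t = 1.0000: CF_t = 26.000000, DF = 0.979432, PV = 25.465230
  t = 2.0000: CF_t = 26.000000, DF = 0.959287, PV = 24.941460
  t = 3.0000: CF_t = 26.000000, DF = 0.939556, PV = 24.428462
  t = 4.0000: CF_t = 26.000000, DF = 0.920231, PV = 23.926015
  t = 5.0000: CF_t = 1026.000000, DF = 0.901304, PV = 924.737885
Price P = sum_t PV_t = 1023.499052


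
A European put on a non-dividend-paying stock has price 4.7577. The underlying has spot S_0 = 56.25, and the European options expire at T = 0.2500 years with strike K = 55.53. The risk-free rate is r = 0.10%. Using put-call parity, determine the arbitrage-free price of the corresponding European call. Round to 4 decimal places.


Answer: Call price = 5.4916

Derivation:
Put-call parity: C - P = S_0 * exp(-qT) - K * exp(-rT).
S_0 * exp(-qT) = 56.2500 * 1.00000000 = 56.25000000
K * exp(-rT) = 55.5300 * 0.99975003 = 55.51611924
C = P + S*exp(-qT) - K*exp(-rT)
C = 4.7577 + 56.25000000 - 55.51611924 = 5.4916


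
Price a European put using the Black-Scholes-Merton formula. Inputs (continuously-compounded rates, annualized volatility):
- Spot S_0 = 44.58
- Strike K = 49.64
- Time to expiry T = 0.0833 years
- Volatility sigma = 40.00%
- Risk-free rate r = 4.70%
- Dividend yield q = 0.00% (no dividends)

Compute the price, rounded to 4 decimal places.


d1 = (ln(S/K) + (r - q + 0.5*sigma^2) * T) / (sigma * sqrt(T)) = -0.83962830
d2 = d1 - sigma * sqrt(T) = -0.95507525
exp(-rT) = 0.99609255; exp(-qT) = 1.00000000
P = K * exp(-rT) * N(-d2) - S_0 * exp(-qT) * N(-d1)
N(-d1) = 0.79944159; N(-d2) = 0.83023018
P = 49.6400 * 0.99609255 * 0.83023018 - 44.5800 * 1.00000000 * 0.79944159 = 5.4125

Answer: Price = 5.4125


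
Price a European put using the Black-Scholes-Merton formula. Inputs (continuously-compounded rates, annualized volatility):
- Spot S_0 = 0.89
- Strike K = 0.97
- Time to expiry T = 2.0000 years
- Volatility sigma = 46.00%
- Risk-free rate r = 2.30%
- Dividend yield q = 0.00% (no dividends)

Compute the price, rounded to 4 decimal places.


Answer: Price = 0.2502

Derivation:
d1 = (ln(S/K) + (r - q + 0.5*sigma^2) * T) / (sigma * sqrt(T)) = 0.26366689
d2 = d1 - sigma * sqrt(T) = -0.38687135
exp(-rT) = 0.95504196; exp(-qT) = 1.00000000
P = K * exp(-rT) * N(-d2) - S_0 * exp(-qT) * N(-d1)
N(-d1) = 0.39601831; N(-d2) = 0.65057428
P = 0.9700 * 0.95504196 * 0.65057428 - 0.8900 * 1.00000000 * 0.39601831 = 0.2502


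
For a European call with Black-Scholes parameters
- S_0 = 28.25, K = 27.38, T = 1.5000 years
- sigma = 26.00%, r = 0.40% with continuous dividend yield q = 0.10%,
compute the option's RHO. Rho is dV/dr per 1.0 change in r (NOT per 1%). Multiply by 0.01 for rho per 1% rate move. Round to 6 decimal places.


Answer: Rho = 19.649375

Derivation:
d1 = 0.2715813270; d2 = -0.0468523395
phi(d1) = 0.3844979807; exp(-qT) = 0.9985011244; exp(-rT) = 0.9940179641
N(d2) = 0.4813154569
Rho = K*T*exp(-rT)*N(d2) = 27.3800 * 1.5000 * 0.9940179641 * 0.4813154569 = 19.649375


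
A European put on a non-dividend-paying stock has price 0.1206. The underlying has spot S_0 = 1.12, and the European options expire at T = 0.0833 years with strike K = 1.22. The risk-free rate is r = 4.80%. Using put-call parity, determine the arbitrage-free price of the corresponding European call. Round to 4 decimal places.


Answer: Call price = 0.0255

Derivation:
Put-call parity: C - P = S_0 * exp(-qT) - K * exp(-rT).
S_0 * exp(-qT) = 1.1200 * 1.00000000 = 1.12000000
K * exp(-rT) = 1.2200 * 0.99600958 = 1.21513169
C = P + S*exp(-qT) - K*exp(-rT)
C = 0.1206 + 1.12000000 - 1.21513169 = 0.0255


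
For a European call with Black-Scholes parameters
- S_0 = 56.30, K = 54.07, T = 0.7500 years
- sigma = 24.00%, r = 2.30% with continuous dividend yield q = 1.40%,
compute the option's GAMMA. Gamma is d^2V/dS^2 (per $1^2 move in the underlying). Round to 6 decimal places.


d1 = 0.3308459133; d2 = 0.1229998164
phi(d1) = 0.3776950925; exp(-qT) = 0.9895549326; exp(-rT) = 0.9828979294
Gamma = exp(-qT) * phi(d1) / (S * sigma * sqrt(T)) = 0.9895549326 * 0.3776950925 / (56.3000 * 0.2400 * 0.8660254038) = 0.031940

Answer: Gamma = 0.031940


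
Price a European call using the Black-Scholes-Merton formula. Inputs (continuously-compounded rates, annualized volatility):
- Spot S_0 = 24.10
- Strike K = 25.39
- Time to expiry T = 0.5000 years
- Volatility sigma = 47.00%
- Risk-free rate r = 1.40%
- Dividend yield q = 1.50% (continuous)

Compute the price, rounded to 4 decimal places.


d1 = (ln(S/K) + (r - q + 0.5*sigma^2) * T) / (sigma * sqrt(T)) = 0.00776748
d2 = d1 - sigma * sqrt(T) = -0.32457271
exp(-rT) = 0.99302444; exp(-qT) = 0.99252805
C = S_0 * exp(-qT) * N(d1) - K * exp(-rT) * N(d2)
N(d1) = 0.50309874; N(d2) = 0.37275224
C = 24.1000 * 0.99252805 * 0.50309874 - 25.3900 * 0.99302444 * 0.37275224 = 2.6359

Answer: Price = 2.6359


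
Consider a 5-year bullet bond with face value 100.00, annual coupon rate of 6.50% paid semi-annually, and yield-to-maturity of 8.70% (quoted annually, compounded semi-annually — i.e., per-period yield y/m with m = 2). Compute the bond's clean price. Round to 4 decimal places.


Coupon per period c = face * coupon_rate / m = 3.250000
Periods per year m = 2; per-period yield y/m = 0.043500
Number of cashflows N = 10
Cashflows (t years, CF_t, discount factor 1/(1+y/m)^(m*t), PV):
  t = 0.5000: CF_t = 3.250000, DF = 0.958313, PV = 3.114518
  t = 1.0000: CF_t = 3.250000, DF = 0.918365, PV = 2.984685
  t = 1.5000: CF_t = 3.250000, DF = 0.880081, PV = 2.860263
  t = 2.0000: CF_t = 3.250000, DF = 0.843393, PV = 2.741028
  t = 2.5000: CF_t = 3.250000, DF = 0.808235, PV = 2.626764
  t = 3.0000: CF_t = 3.250000, DF = 0.774543, PV = 2.517263
  t = 3.5000: CF_t = 3.250000, DF = 0.742254, PV = 2.412327
  t = 4.0000: CF_t = 3.250000, DF = 0.711312, PV = 2.311765
  t = 4.5000: CF_t = 3.250000, DF = 0.681660, PV = 2.215396
  t = 5.0000: CF_t = 103.250000, DF = 0.653244, PV = 67.447449
Price P = sum_t PV_t = 91.231459

Answer: Price = 91.2315


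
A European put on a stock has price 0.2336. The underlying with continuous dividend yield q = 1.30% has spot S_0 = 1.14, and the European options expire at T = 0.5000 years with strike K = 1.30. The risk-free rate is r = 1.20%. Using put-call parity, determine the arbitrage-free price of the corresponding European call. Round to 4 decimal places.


Answer: Call price = 0.0740

Derivation:
Put-call parity: C - P = S_0 * exp(-qT) - K * exp(-rT).
S_0 * exp(-qT) = 1.1400 * 0.99352108 = 1.13261403
K * exp(-rT) = 1.3000 * 0.99401796 = 1.29222335
C = P + S*exp(-qT) - K*exp(-rT)
C = 0.2336 + 1.13261403 - 1.29222335 = 0.0740


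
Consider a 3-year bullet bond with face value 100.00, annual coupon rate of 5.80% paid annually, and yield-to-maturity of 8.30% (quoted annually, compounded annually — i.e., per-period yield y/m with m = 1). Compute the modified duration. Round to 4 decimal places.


Coupon per period c = face * coupon_rate / m = 5.800000
Periods per year m = 1; per-period yield y/m = 0.083000
Number of cashflows N = 3
Cashflows (t years, CF_t, discount factor 1/(1+y/m)^(m*t), PV):
  t = 1.0000: CF_t = 5.800000, DF = 0.923361, PV = 5.355494
  t = 2.0000: CF_t = 5.800000, DF = 0.852596, PV = 4.945054
  t = 3.0000: CF_t = 105.800000, DF = 0.787254, PV = 83.291426
Price P = sum_t PV_t = 93.591975
First compute Macaulay numerator sum_t t * PV_t:
  t * PV_t at t = 1.0000: 5.355494
  t * PV_t at t = 2.0000: 9.890109
  t * PV_t at t = 3.0000: 249.874278
Macaulay duration D = 265.119881 / 93.591975 = 2.832720
Modified duration = D / (1 + y/m) = 2.832720 / (1 + 0.083000) = 2.615623

Answer: Modified duration = 2.6156


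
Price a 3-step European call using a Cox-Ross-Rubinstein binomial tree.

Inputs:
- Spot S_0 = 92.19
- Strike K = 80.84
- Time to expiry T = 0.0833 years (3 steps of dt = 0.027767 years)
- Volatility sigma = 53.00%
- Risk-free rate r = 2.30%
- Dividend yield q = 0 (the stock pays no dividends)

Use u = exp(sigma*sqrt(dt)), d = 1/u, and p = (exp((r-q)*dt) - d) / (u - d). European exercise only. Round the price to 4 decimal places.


dt = T/N = 0.027767
u = exp(sigma*sqrt(dt)) = 1.092333; d = 1/u = 0.915472
p = (exp((r-q)*dt) - d) / (u - d) = 0.481548
Discount per step: exp(-r*dt) = 0.999362
Stock lattice S(k, i) with i counting down-moves:
  k=0: S(0,0) = 92.1900
  k=1: S(1,0) = 100.7022; S(1,1) = 84.3973
  k=2: S(2,0) = 110.0003; S(2,1) = 92.1900; S(2,2) = 77.2634
  k=3: S(3,0) = 120.1569; S(3,1) = 100.7022; S(3,2) = 84.3973; S(3,3) = 70.7325
Terminal payoffs V(N, i) = max(S_T - K, 0):
  V(3,0) = 39.316933; V(3,1) = 19.862168; V(3,2) = 3.557350; V(3,3) = 0.000000
Backward induction: V(k, i) = exp(-r*dt) * [p * V(k+1, i) + (1-p) * V(k+1, i+1)].
  V(2,0) = exp(-r*dt) * [p*39.316933 + (1-p)*19.862168] = 29.211900
  V(2,1) = exp(-r*dt) * [p*19.862168 + (1-p)*3.557350] = 11.401611
  V(2,2) = exp(-r*dt) * [p*3.557350 + (1-p)*0.000000] = 1.711939
  V(1,0) = exp(-r*dt) * [p*29.211900 + (1-p)*11.401611] = 19.965356
  V(1,1) = exp(-r*dt) * [p*11.401611 + (1-p)*1.711939] = 6.373904
  V(0,0) = exp(-r*dt) * [p*19.965356 + (1-p)*6.373904] = 12.910587

Answer: Price = V(0,0) = 12.9106


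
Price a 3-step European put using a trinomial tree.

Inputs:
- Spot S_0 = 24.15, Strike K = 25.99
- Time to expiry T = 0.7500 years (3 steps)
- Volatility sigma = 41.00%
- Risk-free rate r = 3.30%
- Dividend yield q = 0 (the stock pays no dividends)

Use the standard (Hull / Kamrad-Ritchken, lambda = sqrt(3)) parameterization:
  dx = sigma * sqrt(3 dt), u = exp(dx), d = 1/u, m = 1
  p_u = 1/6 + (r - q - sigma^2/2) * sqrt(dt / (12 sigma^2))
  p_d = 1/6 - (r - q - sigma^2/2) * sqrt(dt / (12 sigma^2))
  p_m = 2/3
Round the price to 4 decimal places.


dt = T/N = 0.250000; dx = sigma*sqrt(3*dt) = 0.355070
u = exp(dx) = 1.426281; d = 1/u = 0.701124
p_u = 0.148695, p_m = 0.666667, p_d = 0.184638
Discount per step: exp(-r*dt) = 0.991784
Stock lattice S(k, j) with j the centered position index:
  k=0: S(0,+0) = 24.1500
  k=1: S(1,-1) = 16.9321; S(1,+0) = 24.1500; S(1,+1) = 34.4447
  k=2: S(2,-2) = 11.8715; S(2,-1) = 16.9321; S(2,+0) = 24.1500; S(2,+1) = 34.4447; S(2,+2) = 49.1278
  k=3: S(3,-3) = 8.3234; S(3,-2) = 11.8715; S(3,-1) = 16.9321; S(3,+0) = 24.1500; S(3,+1) = 34.4447; S(3,+2) = 49.1278; S(3,+3) = 70.0701
Terminal payoffs V(N, j) = max(K - S_T, 0):
  V(3,-3) = 17.666581; V(3,-2) = 14.118465; V(3,-1) = 9.057854; V(3,+0) = 1.840000; V(3,+1) = 0.000000; V(3,+2) = 0.000000; V(3,+3) = 0.000000
Backward induction: V(k, j) = exp(-r*dt) * [p_u * V(k+1, j+1) + p_m * V(k+1, j) + p_d * V(k+1, j-1)]
  V(2,-2) = exp(-r*dt) * [p_u*9.057854 + p_m*14.118465 + p_d*17.666581] = 13.905898
  V(2,-1) = exp(-r*dt) * [p_u*1.840000 + p_m*9.057854 + p_d*14.118465] = 8.845700
  V(2,+0) = exp(-r*dt) * [p_u*0.000000 + p_m*1.840000 + p_d*9.057854] = 2.875276
  V(2,+1) = exp(-r*dt) * [p_u*0.000000 + p_m*0.000000 + p_d*1.840000] = 0.336943
  V(2,+2) = exp(-r*dt) * [p_u*0.000000 + p_m*0.000000 + p_d*0.000000] = 0.000000
  V(1,-1) = exp(-r*dt) * [p_u*2.875276 + p_m*8.845700 + p_d*13.905898] = 8.819177
  V(1,+0) = exp(-r*dt) * [p_u*0.336943 + p_m*2.875276 + p_d*8.845700] = 3.570629
  V(1,+1) = exp(-r*dt) * [p_u*0.000000 + p_m*0.336943 + p_d*2.875276] = 0.749308
  V(0,+0) = exp(-r*dt) * [p_u*0.749308 + p_m*3.570629 + p_d*8.819177] = 4.086345

Answer: Price = V(0,0) = 4.0863


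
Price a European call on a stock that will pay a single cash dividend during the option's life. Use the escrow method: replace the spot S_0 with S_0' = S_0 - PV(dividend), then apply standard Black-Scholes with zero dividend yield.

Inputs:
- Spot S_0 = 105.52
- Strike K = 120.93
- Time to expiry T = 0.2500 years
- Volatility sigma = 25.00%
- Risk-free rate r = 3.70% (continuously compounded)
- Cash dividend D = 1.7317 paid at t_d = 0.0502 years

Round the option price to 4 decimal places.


PV(D) = D * exp(-r * t_d) = 1.7317 * 0.99814432 = 1.72848653
S_0' = S_0 - PV(D) = 105.5200 - 1.72848653 = 103.79151347
d1 = (ln(S_0'/K) + (r + sigma^2/2)*T) / (sigma*sqrt(T)) = -1.08612125
d2 = d1 - sigma*sqrt(T) = -1.21112125
exp(-rT) = 0.99079265
N(d1) = 0.13871267; N(d2) = 0.11292447
C = S_0' * N(d1) - K * exp(-rT) * N(d2) = 103.79151347 * 0.13871267 - 120.9300 * 0.99079265 * 0.11292447 = 0.8670

Answer: Price = 0.8670


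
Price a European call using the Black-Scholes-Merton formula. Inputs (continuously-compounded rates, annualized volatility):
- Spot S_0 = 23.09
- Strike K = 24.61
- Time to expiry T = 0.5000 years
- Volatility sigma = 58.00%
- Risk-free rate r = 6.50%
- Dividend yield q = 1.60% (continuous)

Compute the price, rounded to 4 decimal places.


Answer: Price = 3.3548

Derivation:
d1 = (ln(S/K) + (r - q + 0.5*sigma^2) * T) / (sigma * sqrt(T)) = 0.10934982
d2 = d1 - sigma * sqrt(T) = -0.30077211
exp(-rT) = 0.96802245; exp(-qT) = 0.99203191
C = S_0 * exp(-qT) * N(d1) - K * exp(-rT) * N(d2)
N(d1) = 0.54353748; N(d2) = 0.38179414
C = 23.0900 * 0.99203191 * 0.54353748 - 24.6100 * 0.96802245 * 0.38179414 = 3.3548


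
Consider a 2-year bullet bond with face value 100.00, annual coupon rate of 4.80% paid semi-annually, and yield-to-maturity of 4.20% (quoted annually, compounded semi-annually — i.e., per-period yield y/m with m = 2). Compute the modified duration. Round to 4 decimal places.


Coupon per period c = face * coupon_rate / m = 2.400000
Periods per year m = 2; per-period yield y/m = 0.021000
Number of cashflows N = 4
Cashflows (t years, CF_t, discount factor 1/(1+y/m)^(m*t), PV):
  t = 0.5000: CF_t = 2.400000, DF = 0.979432, PV = 2.350637
  t = 1.0000: CF_t = 2.400000, DF = 0.959287, PV = 2.302289
  t = 1.5000: CF_t = 2.400000, DF = 0.939556, PV = 2.254935
  t = 2.0000: CF_t = 102.400000, DF = 0.920231, PV = 94.231692
Price P = sum_t PV_t = 101.139552
First compute Macaulay numerator sum_t t * PV_t:
  t * PV_t at t = 0.5000: 1.175318
  t * PV_t at t = 1.0000: 2.302289
  t * PV_t at t = 1.5000: 3.382402
  t * PV_t at t = 2.0000: 188.463384
Macaulay duration D = 195.323393 / 101.139552 = 1.931227
Modified duration = D / (1 + y/m) = 1.931227 / (1 + 0.021000) = 1.891505

Answer: Modified duration = 1.8915


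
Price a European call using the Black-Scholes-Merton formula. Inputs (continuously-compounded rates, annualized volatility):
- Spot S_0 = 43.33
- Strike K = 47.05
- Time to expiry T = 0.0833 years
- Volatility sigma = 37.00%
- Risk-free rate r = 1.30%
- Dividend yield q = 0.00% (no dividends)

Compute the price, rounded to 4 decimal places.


Answer: Price = 0.6195

Derivation:
d1 = (ln(S/K) + (r - q + 0.5*sigma^2) * T) / (sigma * sqrt(T)) = -0.70776245
d2 = d1 - sigma * sqrt(T) = -0.81455089
exp(-rT) = 0.99891769; exp(-qT) = 1.00000000
C = S_0 * exp(-qT) * N(d1) - K * exp(-rT) * N(d2)
N(d1) = 0.23954639; N(d2) = 0.20766472
C = 43.3300 * 1.00000000 * 0.23954639 - 47.0500 * 0.99891769 * 0.20766472 = 0.6195


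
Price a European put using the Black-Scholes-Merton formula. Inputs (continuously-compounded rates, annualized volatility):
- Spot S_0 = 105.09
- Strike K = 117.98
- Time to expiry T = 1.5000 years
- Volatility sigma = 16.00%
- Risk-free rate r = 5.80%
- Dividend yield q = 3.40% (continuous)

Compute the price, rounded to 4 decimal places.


Answer: Price = 12.9200

Derivation:
d1 = (ln(S/K) + (r - q + 0.5*sigma^2) * T) / (sigma * sqrt(T)) = -0.30872753
d2 = d1 - sigma * sqrt(T) = -0.50468671
exp(-rT) = 0.91667710; exp(-qT) = 0.95027867
P = K * exp(-rT) * N(-d2) - S_0 * exp(-qT) * N(-d1)
N(-d1) = 0.62123560; N(-d2) = 0.69311055
P = 117.9800 * 0.91667710 * 0.69311055 - 105.0900 * 0.95027867 * 0.62123560 = 12.9200


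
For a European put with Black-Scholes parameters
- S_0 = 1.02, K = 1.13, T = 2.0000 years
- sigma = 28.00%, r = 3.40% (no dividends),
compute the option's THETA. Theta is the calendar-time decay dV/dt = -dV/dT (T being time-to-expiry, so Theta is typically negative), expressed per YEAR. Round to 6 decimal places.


d1 = 0.1110788855; d2 = -0.2849009120
phi(d1) = 0.3964886782; exp(-qT) = 1.0000000000; exp(-rT) = 0.9342604736
Theta = -S*exp(-qT)*phi(d1)*sigma/(2*sqrt(T)) + r*K*exp(-rT)*N(-d2) - q*S*exp(-qT)*N(-d1)
N(-d1) = 0.4557768960; N(-d2) = 0.6121399714; sqrt(T) = 1.4142135624
Term 1 = -1.0200 * 1.0000000000 * 0.3964886782 * 0.2800 / (2 * 1.4142135624) = -0.0400353842
Term 2 = 0.0340 * 1.1300 * 0.9342604736 * 0.6121399714 = 0.0219723281
Term 3 = 0 (no dividend yield, q = 0)
Theta = -0.0400353842 + (0.0219723281) + (0.0000000000) = -0.018063

Answer: Theta = -0.018063


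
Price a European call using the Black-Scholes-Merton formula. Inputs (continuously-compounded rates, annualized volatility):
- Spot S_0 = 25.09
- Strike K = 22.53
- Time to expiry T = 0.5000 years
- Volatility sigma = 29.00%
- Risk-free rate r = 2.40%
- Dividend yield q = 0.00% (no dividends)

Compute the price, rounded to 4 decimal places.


Answer: Price = 3.6662

Derivation:
d1 = (ln(S/K) + (r - q + 0.5*sigma^2) * T) / (sigma * sqrt(T)) = 0.68587703
d2 = d1 - sigma * sqrt(T) = 0.48081606
exp(-rT) = 0.98807171; exp(-qT) = 1.00000000
C = S_0 * exp(-qT) * N(d1) - K * exp(-rT) * N(d2)
N(d1) = 0.75360467; N(d2) = 0.68467638
C = 25.0900 * 1.00000000 * 0.75360467 - 22.5300 * 0.98807171 * 0.68467638 = 3.6662


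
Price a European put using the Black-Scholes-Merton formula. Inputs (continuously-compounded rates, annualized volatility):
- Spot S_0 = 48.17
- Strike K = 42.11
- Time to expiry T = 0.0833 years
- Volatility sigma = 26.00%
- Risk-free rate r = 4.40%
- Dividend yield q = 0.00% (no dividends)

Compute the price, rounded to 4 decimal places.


d1 = (ln(S/K) + (r - q + 0.5*sigma^2) * T) / (sigma * sqrt(T)) = 1.87807752
d2 = d1 - sigma * sqrt(T) = 1.80303700
exp(-rT) = 0.99634151; exp(-qT) = 1.00000000
P = K * exp(-rT) * N(-d2) - S_0 * exp(-qT) * N(-d1)
N(-d1) = 0.03018528; N(-d2) = 0.03569120
P = 42.1100 * 0.99634151 * 0.03569120 - 48.1700 * 1.00000000 * 0.03018528 = 0.0434

Answer: Price = 0.0434


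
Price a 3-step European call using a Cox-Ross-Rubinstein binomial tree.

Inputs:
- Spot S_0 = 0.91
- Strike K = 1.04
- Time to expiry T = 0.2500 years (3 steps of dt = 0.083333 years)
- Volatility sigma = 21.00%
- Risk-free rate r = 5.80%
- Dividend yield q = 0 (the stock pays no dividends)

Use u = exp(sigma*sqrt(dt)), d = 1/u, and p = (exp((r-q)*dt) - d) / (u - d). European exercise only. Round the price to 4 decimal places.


dt = T/N = 0.083333
u = exp(sigma*sqrt(dt)) = 1.062497; d = 1/u = 0.941179
p = (exp((r-q)*dt) - d) / (u - d) = 0.524786
Discount per step: exp(-r*dt) = 0.995178
Stock lattice S(k, i) with i counting down-moves:
  k=0: S(0,0) = 0.9100
  k=1: S(1,0) = 0.9669; S(1,1) = 0.8565
  k=2: S(2,0) = 1.0273; S(2,1) = 0.9100; S(2,2) = 0.8061
  k=3: S(3,0) = 1.0915; S(3,1) = 0.9669; S(3,2) = 0.8565; S(3,3) = 0.7587
Terminal payoffs V(N, i) = max(S_T - K, 0):
  V(3,0) = 0.051502; V(3,1) = 0.000000; V(3,2) = 0.000000; V(3,3) = 0.000000
Backward induction: V(k, i) = exp(-r*dt) * [p * V(k+1, i) + (1-p) * V(k+1, i+1)].
  V(2,0) = exp(-r*dt) * [p*0.051502 + (1-p)*0.000000] = 0.026897
  V(2,1) = exp(-r*dt) * [p*0.000000 + (1-p)*0.000000] = 0.000000
  V(2,2) = exp(-r*dt) * [p*0.000000 + (1-p)*0.000000] = 0.000000
  V(1,0) = exp(-r*dt) * [p*0.026897 + (1-p)*0.000000] = 0.014047
  V(1,1) = exp(-r*dt) * [p*0.000000 + (1-p)*0.000000] = 0.000000
  V(0,0) = exp(-r*dt) * [p*0.014047 + (1-p)*0.000000] = 0.007336

Answer: Price = V(0,0) = 0.0073


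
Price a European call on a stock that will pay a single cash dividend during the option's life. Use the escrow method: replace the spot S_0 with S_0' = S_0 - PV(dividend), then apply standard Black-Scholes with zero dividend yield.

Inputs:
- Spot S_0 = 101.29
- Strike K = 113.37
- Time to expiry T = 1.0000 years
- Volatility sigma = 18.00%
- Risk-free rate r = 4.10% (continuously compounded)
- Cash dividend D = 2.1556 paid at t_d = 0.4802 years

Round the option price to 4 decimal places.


Answer: Price = 3.6035

Derivation:
PV(D) = D * exp(-r * t_d) = 2.1556 * 0.98050435 = 2.11357517
S_0' = S_0 - PV(D) = 101.2900 - 2.11357517 = 99.17642483
d1 = (ln(S_0'/K) + (r + sigma^2/2)*T) / (sigma*sqrt(T)) = -0.42531374
d2 = d1 - sigma*sqrt(T) = -0.60531374
exp(-rT) = 0.95982913
N(d1) = 0.33530399; N(d2) = 0.27248528
C = S_0' * N(d1) - K * exp(-rT) * N(d2) = 99.17642483 * 0.33530399 - 113.3700 * 0.95982913 * 0.27248528 = 3.6035


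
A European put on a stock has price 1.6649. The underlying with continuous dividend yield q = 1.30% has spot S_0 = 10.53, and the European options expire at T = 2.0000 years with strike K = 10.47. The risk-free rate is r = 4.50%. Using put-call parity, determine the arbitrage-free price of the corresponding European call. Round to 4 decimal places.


Put-call parity: C - P = S_0 * exp(-qT) - K * exp(-rT).
S_0 * exp(-qT) = 10.5300 * 0.97433509 = 10.25974849
K * exp(-rT) = 10.4700 * 0.91393119 = 9.56885951
C = P + S*exp(-qT) - K*exp(-rT)
C = 1.6649 + 10.25974849 - 9.56885951 = 2.3558

Answer: Call price = 2.3558


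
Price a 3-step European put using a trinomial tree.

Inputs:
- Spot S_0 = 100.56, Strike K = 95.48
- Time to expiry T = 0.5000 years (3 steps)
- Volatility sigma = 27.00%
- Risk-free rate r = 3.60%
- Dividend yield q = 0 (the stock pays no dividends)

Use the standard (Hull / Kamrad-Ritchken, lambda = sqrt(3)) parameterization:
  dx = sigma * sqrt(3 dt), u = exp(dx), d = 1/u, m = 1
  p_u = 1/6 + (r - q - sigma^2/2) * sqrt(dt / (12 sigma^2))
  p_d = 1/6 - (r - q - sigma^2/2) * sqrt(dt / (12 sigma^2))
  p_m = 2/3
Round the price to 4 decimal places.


dt = T/N = 0.166667; dx = sigma*sqrt(3*dt) = 0.190919
u = exp(dx) = 1.210361; d = 1/u = 0.826200
p_u = 0.166470, p_m = 0.666667, p_d = 0.166863
Discount per step: exp(-r*dt) = 0.994018
Stock lattice S(k, j) with j the centered position index:
  k=0: S(0,+0) = 100.5600
  k=1: S(1,-1) = 83.0826; S(1,+0) = 100.5600; S(1,+1) = 121.7139
  k=2: S(2,-2) = 68.6428; S(2,-1) = 83.0826; S(2,+0) = 100.5600; S(2,+1) = 121.7139; S(2,+2) = 147.3178
  k=3: S(3,-3) = 56.7127; S(3,-2) = 68.6428; S(3,-1) = 83.0826; S(3,+0) = 100.5600; S(3,+1) = 121.7139; S(3,+2) = 147.3178; S(3,+3) = 178.3078
Terminal payoffs V(N, j) = max(K - S_T, 0):
  V(3,-3) = 38.767306; V(3,-2) = 26.837155; V(3,-1) = 12.397363; V(3,+0) = 0.000000; V(3,+1) = 0.000000; V(3,+2) = 0.000000; V(3,+3) = 0.000000
Backward induction: V(k, j) = exp(-r*dt) * [p_u * V(k+1, j+1) + p_m * V(k+1, j) + p_d * V(k+1, j-1)]
  V(2,-2) = exp(-r*dt) * [p_u*12.397363 + p_m*26.837155 + p_d*38.767306] = 26.265991
  V(2,-1) = exp(-r*dt) * [p_u*0.000000 + p_m*12.397363 + p_d*26.837155] = 12.666810
  V(2,+0) = exp(-r*dt) * [p_u*0.000000 + p_m*0.000000 + p_d*12.397363] = 2.056288
  V(2,+1) = exp(-r*dt) * [p_u*0.000000 + p_m*0.000000 + p_d*0.000000] = 0.000000
  V(2,+2) = exp(-r*dt) * [p_u*0.000000 + p_m*0.000000 + p_d*0.000000] = 0.000000
  V(1,-1) = exp(-r*dt) * [p_u*2.056288 + p_m*12.666810 + p_d*26.265991] = 13.090894
  V(1,+0) = exp(-r*dt) * [p_u*0.000000 + p_m*2.056288 + p_d*12.666810] = 3.463637
  V(1,+1) = exp(-r*dt) * [p_u*0.000000 + p_m*0.000000 + p_d*2.056288] = 0.341066
  V(0,+0) = exp(-r*dt) * [p_u*0.341066 + p_m*3.463637 + p_d*13.090894] = 4.523036

Answer: Price = V(0,0) = 4.5230


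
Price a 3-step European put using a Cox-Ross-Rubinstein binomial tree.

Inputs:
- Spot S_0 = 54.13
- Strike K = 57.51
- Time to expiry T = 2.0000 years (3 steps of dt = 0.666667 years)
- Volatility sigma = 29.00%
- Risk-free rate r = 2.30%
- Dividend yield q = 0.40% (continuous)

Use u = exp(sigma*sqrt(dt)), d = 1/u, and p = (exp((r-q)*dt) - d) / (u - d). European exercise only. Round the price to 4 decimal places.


dt = T/N = 0.666667
u = exp(sigma*sqrt(dt)) = 1.267167; d = 1/u = 0.789162
p = (exp((r-q)*dt) - d) / (u - d) = 0.467747
Discount per step: exp(-r*dt) = 0.984784
Stock lattice S(k, i) with i counting down-moves:
  k=0: S(0,0) = 54.1300
  k=1: S(1,0) = 68.5918; S(1,1) = 42.7173
  k=2: S(2,0) = 86.9173; S(2,1) = 54.1300; S(2,2) = 33.7109
  k=3: S(3,0) = 110.1387; S(3,1) = 68.5918; S(3,2) = 42.7173; S(3,3) = 26.6033
Terminal payoffs V(N, i) = max(K - S_T, 0):
  V(3,0) = 0.000000; V(3,1) = 0.000000; V(3,2) = 14.792676; V(3,3) = 30.906666
Backward induction: V(k, i) = exp(-r*dt) * [p * V(k+1, i) + (1-p) * V(k+1, i+1)].
  V(2,0) = exp(-r*dt) * [p*0.000000 + (1-p)*0.000000] = 0.000000
  V(2,1) = exp(-r*dt) * [p*0.000000 + (1-p)*14.792676] = 7.753647
  V(2,2) = exp(-r*dt) * [p*14.792676 + (1-p)*30.906666] = 23.013805
  V(1,0) = exp(-r*dt) * [p*0.000000 + (1-p)*7.753647] = 4.064109
  V(1,1) = exp(-r*dt) * [p*7.753647 + (1-p)*23.013805] = 15.634345
  V(0,0) = exp(-r*dt) * [p*4.064109 + (1-p)*15.634345] = 10.066859

Answer: Price = V(0,0) = 10.0669


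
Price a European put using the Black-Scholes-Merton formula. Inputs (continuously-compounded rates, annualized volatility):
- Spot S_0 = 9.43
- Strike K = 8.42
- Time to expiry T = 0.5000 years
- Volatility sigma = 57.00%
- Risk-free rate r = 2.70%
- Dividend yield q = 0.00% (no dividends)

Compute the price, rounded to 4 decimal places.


d1 = (ln(S/K) + (r - q + 0.5*sigma^2) * T) / (sigma * sqrt(T)) = 0.51609185
d2 = d1 - sigma * sqrt(T) = 0.11304099
exp(-rT) = 0.98659072; exp(-qT) = 1.00000000
P = K * exp(-rT) * N(-d2) - S_0 * exp(-qT) * N(-d1)
N(-d1) = 0.30289513; N(-d2) = 0.45499903
P = 8.4200 * 0.98659072 * 0.45499903 - 9.4300 * 1.00000000 * 0.30289513 = 0.9234

Answer: Price = 0.9234


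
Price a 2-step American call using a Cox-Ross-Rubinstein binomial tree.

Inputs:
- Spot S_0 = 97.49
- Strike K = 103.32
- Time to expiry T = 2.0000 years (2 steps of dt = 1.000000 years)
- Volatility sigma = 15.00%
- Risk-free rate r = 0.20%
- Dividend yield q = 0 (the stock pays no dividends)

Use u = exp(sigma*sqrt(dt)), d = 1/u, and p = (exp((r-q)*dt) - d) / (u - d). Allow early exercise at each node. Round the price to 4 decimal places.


Answer: Price = V(0,0) = 6.2009

Derivation:
dt = T/N = 1.000000
u = exp(sigma*sqrt(dt)) = 1.161834; d = 1/u = 0.860708
p = (exp((r-q)*dt) - d) / (u - d) = 0.469219
Discount per step: exp(-r*dt) = 0.998002
Stock lattice S(k, i) with i counting down-moves:
  k=0: S(0,0) = 97.4900
  k=1: S(1,0) = 113.2672; S(1,1) = 83.9104
  k=2: S(2,0) = 131.5977; S(2,1) = 97.4900; S(2,2) = 72.2224
Terminal payoffs V(N, i) = max(S_T - K, 0):
  V(2,0) = 28.277735; V(2,1) = 0.000000; V(2,2) = 0.000000
Backward induction: V(k, i) = exp(-r*dt) * [p * V(k+1, i) + (1-p) * V(k+1, i+1)]; then take max(V_cont, immediate exercise) for American.
  V(1,0) = exp(-r*dt) * [p*28.277735 + (1-p)*0.000000] = 13.241927; exercise = 9.947220; V(1,0) = max -> 13.241927
  V(1,1) = exp(-r*dt) * [p*0.000000 + (1-p)*0.000000] = 0.000000; exercise = 0.000000; V(1,1) = max -> 0.000000
  V(0,0) = exp(-r*dt) * [p*13.241927 + (1-p)*0.000000] = 6.200943; exercise = 0.000000; V(0,0) = max -> 6.200943


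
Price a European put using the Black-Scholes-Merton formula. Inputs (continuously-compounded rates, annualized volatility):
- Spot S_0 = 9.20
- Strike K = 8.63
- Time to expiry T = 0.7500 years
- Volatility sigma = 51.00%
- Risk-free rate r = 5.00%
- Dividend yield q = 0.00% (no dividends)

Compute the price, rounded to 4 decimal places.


Answer: Price = 1.1261

Derivation:
d1 = (ln(S/K) + (r - q + 0.5*sigma^2) * T) / (sigma * sqrt(T)) = 0.45055165
d2 = d1 - sigma * sqrt(T) = 0.00887869
exp(-rT) = 0.96319442; exp(-qT) = 1.00000000
P = K * exp(-rT) * N(-d2) - S_0 * exp(-qT) * N(-d1)
N(-d1) = 0.32615636; N(-d2) = 0.49645796
P = 8.6300 * 0.96319442 * 0.49645796 - 9.2000 * 1.00000000 * 0.32615636 = 1.1261


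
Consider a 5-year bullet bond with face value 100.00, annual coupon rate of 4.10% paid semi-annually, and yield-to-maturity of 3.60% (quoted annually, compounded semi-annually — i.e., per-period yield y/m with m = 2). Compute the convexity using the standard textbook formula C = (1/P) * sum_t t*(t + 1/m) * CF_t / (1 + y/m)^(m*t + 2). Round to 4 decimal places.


Answer: Convexity = 23.5620

Derivation:
Coupon per period c = face * coupon_rate / m = 2.050000
Periods per year m = 2; per-period yield y/m = 0.018000
Number of cashflows N = 10
Cashflows (t years, CF_t, discount factor 1/(1+y/m)^(m*t), PV):
  t = 0.5000: CF_t = 2.050000, DF = 0.982318, PV = 2.013752
  t = 1.0000: CF_t = 2.050000, DF = 0.964949, PV = 1.978146
  t = 1.5000: CF_t = 2.050000, DF = 0.947887, PV = 1.943169
  t = 2.0000: CF_t = 2.050000, DF = 0.931127, PV = 1.908810
  t = 2.5000: CF_t = 2.050000, DF = 0.914663, PV = 1.875059
  t = 3.0000: CF_t = 2.050000, DF = 0.898490, PV = 1.841905
  t = 3.5000: CF_t = 2.050000, DF = 0.882603, PV = 1.809337
  t = 4.0000: CF_t = 2.050000, DF = 0.866997, PV = 1.777345
  t = 4.5000: CF_t = 2.050000, DF = 0.851667, PV = 1.745918
  t = 5.0000: CF_t = 102.050000, DF = 0.836608, PV = 85.375887
Price P = sum_t PV_t = 102.269328
Convexity numerator sum_t t*(t + 1/m) * CF_t / (1+y/m)^(m*t + 2):
  t = 0.5000: term = 0.971584
  t = 1.0000: term = 2.863215
  t = 1.5000: term = 5.625177
  t = 2.0000: term = 9.209524
  t = 2.5000: term = 13.570026
  t = 3.0000: term = 18.662118
  t = 3.5000: term = 24.442853
  t = 4.0000: term = 30.870850
  t = 4.5000: term = 37.906250
  t = 5.0000: term = 2265.543299
Convexity = (1/P) * sum = 2409.664898 / 102.269328 = 23.561951


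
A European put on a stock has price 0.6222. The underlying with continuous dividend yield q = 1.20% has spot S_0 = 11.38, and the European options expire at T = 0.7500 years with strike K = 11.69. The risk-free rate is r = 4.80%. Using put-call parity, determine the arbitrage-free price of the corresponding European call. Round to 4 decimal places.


Answer: Call price = 0.6236

Derivation:
Put-call parity: C - P = S_0 * exp(-qT) - K * exp(-rT).
S_0 * exp(-qT) = 11.3800 * 0.99104038 = 11.27803951
K * exp(-rT) = 11.6900 * 0.96464029 = 11.27664503
C = P + S*exp(-qT) - K*exp(-rT)
C = 0.6222 + 11.27803951 - 11.27664503 = 0.6236


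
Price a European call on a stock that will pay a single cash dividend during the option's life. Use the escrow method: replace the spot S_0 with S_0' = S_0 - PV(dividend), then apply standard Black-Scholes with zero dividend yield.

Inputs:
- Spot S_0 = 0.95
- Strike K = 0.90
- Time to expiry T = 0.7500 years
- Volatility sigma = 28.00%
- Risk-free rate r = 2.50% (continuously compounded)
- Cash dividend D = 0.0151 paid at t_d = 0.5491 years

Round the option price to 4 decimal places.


Answer: Price = 0.1161

Derivation:
PV(D) = D * exp(-r * t_d) = 0.0151 * 0.98636629 = 0.01489413
S_0' = S_0 - PV(D) = 0.9500 - 0.01489413 = 0.93510587
d1 = (ln(S_0'/K) + (r + sigma^2/2)*T) / (sigma*sqrt(T)) = 0.35636941
d2 = d1 - sigma*sqrt(T) = 0.11388229
exp(-rT) = 0.98142469
N(d1) = 0.63921803; N(d2) = 0.54533445
C = S_0' * N(d1) - K * exp(-rT) * N(d2) = 0.93510587 * 0.63921803 - 0.9000 * 0.98142469 * 0.54533445 = 0.1161


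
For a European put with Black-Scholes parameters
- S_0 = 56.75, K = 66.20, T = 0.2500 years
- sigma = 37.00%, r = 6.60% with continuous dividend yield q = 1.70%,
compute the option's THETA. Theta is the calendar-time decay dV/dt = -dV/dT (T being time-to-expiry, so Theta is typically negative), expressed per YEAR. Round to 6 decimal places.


Answer: Theta = -3.908640

Derivation:
d1 = -0.6738503058; d2 = -0.8588503058
phi(d1) = 0.3179135939; exp(-qT) = 0.9957590185; exp(-rT) = 0.9836353794
Theta = -S*exp(-qT)*phi(d1)*sigma/(2*sqrt(T)) + r*K*exp(-rT)*N(-d2) - q*S*exp(-qT)*N(-d1)
N(-d1) = 0.7497967558; N(-d2) = 0.8047884454; sqrt(T) = 0.5000000000
Term 1 = -56.7500 * 0.9957590185 * 0.3179135939 * 0.3700 / (2 * 0.5000000000) = -6.6470804795
Term 2 = 0.0660 * 66.2000 * 0.9836353794 * 0.8047884454 = 3.4587390601
Term 3 = -0.0170 * 56.7500 * 0.9957590185 * 0.7497967558 = -0.7202986366
Theta = -6.6470804795 + (3.4587390601) + (-0.7202986366) = -3.908640


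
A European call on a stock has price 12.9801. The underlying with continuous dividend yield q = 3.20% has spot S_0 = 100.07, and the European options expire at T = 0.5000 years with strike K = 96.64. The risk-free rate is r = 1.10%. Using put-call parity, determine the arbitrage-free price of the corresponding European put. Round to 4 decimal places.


Answer: Put price = 10.6084

Derivation:
Put-call parity: C - P = S_0 * exp(-qT) - K * exp(-rT).
S_0 * exp(-qT) = 100.0700 * 0.98412732 = 98.48162092
K * exp(-rT) = 96.6400 * 0.99451510 = 96.10993900
P = C - S*exp(-qT) + K*exp(-rT)
P = 12.9801 - 98.48162092 + 96.10993900 = 10.6084


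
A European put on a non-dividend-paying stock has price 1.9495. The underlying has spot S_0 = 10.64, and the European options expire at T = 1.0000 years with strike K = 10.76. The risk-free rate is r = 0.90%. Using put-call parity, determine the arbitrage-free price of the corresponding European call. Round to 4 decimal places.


Answer: Call price = 1.9259

Derivation:
Put-call parity: C - P = S_0 * exp(-qT) - K * exp(-rT).
S_0 * exp(-qT) = 10.6400 * 1.00000000 = 10.64000000
K * exp(-rT) = 10.7600 * 0.99104038 = 10.66359448
C = P + S*exp(-qT) - K*exp(-rT)
C = 1.9495 + 10.64000000 - 10.66359448 = 1.9259


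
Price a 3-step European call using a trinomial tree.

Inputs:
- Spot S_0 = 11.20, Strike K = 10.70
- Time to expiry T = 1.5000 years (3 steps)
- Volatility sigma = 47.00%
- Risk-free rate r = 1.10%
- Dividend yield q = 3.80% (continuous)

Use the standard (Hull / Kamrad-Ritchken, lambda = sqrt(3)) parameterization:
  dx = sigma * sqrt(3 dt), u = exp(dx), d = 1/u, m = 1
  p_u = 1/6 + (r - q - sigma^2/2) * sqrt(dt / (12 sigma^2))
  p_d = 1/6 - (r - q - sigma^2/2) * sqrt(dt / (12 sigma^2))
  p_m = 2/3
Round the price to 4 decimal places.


Answer: Price = V(0,0) = 2.1762

Derivation:
dt = T/N = 0.500000; dx = sigma*sqrt(3*dt) = 0.575630
u = exp(dx) = 1.778251; d = 1/u = 0.562350
p_u = 0.106971, p_m = 0.666667, p_d = 0.226362
Discount per step: exp(-r*dt) = 0.994515
Stock lattice S(k, j) with j the centered position index:
  k=0: S(0,+0) = 11.2000
  k=1: S(1,-1) = 6.2983; S(1,+0) = 11.2000; S(1,+1) = 19.9164
  k=2: S(2,-2) = 3.5419; S(2,-1) = 6.2983; S(2,+0) = 11.2000; S(2,+1) = 19.9164; S(2,+2) = 35.4164
  k=3: S(3,-3) = 1.9918; S(3,-2) = 3.5419; S(3,-1) = 6.2983; S(3,+0) = 11.2000; S(3,+1) = 19.9164; S(3,+2) = 35.4164; S(3,+3) = 62.9792
Terminal payoffs V(N, j) = max(S_T - K, 0):
  V(3,-3) = 0.000000; V(3,-2) = 0.000000; V(3,-1) = 0.000000; V(3,+0) = 0.500000; V(3,+1) = 9.216407; V(3,+2) = 24.716363; V(3,+3) = 52.279171
Backward induction: V(k, j) = exp(-r*dt) * [p_u * V(k+1, j+1) + p_m * V(k+1, j) + p_d * V(k+1, j-1)]
  V(2,-2) = exp(-r*dt) * [p_u*0.000000 + p_m*0.000000 + p_d*0.000000] = 0.000000
  V(2,-1) = exp(-r*dt) * [p_u*0.500000 + p_m*0.000000 + p_d*0.000000] = 0.053192
  V(2,+0) = exp(-r*dt) * [p_u*9.216407 + p_m*0.500000 + p_d*0.000000] = 1.311988
  V(2,+1) = exp(-r*dt) * [p_u*24.716363 + p_m*9.216407 + p_d*0.500000] = 8.852569
  V(2,+2) = exp(-r*dt) * [p_u*52.279171 + p_m*24.716363 + p_d*9.216407] = 24.023693
  V(1,-1) = exp(-r*dt) * [p_u*1.311988 + p_m*0.053192 + p_d*0.000000] = 0.174842
  V(1,+0) = exp(-r*dt) * [p_u*8.852569 + p_m*1.311988 + p_d*0.053192] = 1.823612
  V(1,+1) = exp(-r*dt) * [p_u*24.023693 + p_m*8.852569 + p_d*1.311988] = 8.720446
  V(0,+0) = exp(-r*dt) * [p_u*8.720446 + p_m*1.823612 + p_d*0.174842] = 2.176154


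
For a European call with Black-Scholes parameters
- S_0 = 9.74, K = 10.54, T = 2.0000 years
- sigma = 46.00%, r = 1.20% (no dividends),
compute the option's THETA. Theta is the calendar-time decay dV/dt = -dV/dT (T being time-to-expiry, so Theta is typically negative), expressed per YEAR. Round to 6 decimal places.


d1 = 0.2408214694; d2 = -0.4097167693
phi(d1) = 0.3875400723; exp(-qT) = 1.0000000000; exp(-rT) = 0.9762857098
Theta = -S*exp(-qT)*phi(d1)*sigma/(2*sqrt(T)) - r*K*exp(-rT)*N(d2) + q*S*exp(-qT)*N(d1)
N(d1) = 0.5951532555; N(d2) = 0.3410068636; sqrt(T) = 1.4142135624
Term 1 = -9.7400 * 1.0000000000 * 0.3875400723 * 0.4600 / (2 * 1.4142135624) = -0.6138869638
Term 2 = -0.0120 * 10.5400 * 0.9762857098 * 0.3410068636 = -0.0421077378
Term 3 = 0 (no dividend yield, q = 0)
Theta = -0.6138869638 + (-0.0421077378) + (0.0000000000) = -0.655995

Answer: Theta = -0.655995


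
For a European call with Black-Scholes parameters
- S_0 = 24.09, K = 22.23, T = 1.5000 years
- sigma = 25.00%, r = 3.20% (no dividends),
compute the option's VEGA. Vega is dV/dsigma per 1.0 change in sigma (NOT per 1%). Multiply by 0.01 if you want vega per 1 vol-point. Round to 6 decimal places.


d1 = 0.5722958070; d2 = 0.2661095892
phi(d1) = 0.3386799294; exp(-qT) = 1.0000000000; exp(-rT) = 0.9531337871
Vega = S * exp(-qT) * phi(d1) * sqrt(T) = 24.0900 * 1.0000000000 * 0.3386799294 * 1.2247448714 = 9.992448

Answer: Vega = 9.992448


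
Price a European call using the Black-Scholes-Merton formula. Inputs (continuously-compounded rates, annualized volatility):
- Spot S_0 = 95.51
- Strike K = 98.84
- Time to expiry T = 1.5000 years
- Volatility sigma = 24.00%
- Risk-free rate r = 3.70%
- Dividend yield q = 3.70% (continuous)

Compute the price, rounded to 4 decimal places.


Answer: Price = 9.2386

Derivation:
d1 = (ln(S/K) + (r - q + 0.5*sigma^2) * T) / (sigma * sqrt(T)) = 0.03037562
d2 = d1 - sigma * sqrt(T) = -0.26356315
exp(-rT) = 0.94601202; exp(-qT) = 0.94601202
C = S_0 * exp(-qT) * N(d1) - K * exp(-rT) * N(d2)
N(d1) = 0.51211626; N(d2) = 0.39605828
C = 95.5100 * 0.94601202 * 0.51211626 - 98.8400 * 0.94601202 * 0.39605828 = 9.2386


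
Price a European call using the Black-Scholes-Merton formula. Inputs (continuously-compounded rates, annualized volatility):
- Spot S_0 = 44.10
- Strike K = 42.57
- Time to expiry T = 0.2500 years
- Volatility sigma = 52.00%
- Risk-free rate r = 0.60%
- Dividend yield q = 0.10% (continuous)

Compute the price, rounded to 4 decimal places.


d1 = (ln(S/K) + (r - q + 0.5*sigma^2) * T) / (sigma * sqrt(T)) = 0.27061539
d2 = d1 - sigma * sqrt(T) = 0.01061539
exp(-rT) = 0.99850112; exp(-qT) = 0.99975003
C = S_0 * exp(-qT) * N(d1) - K * exp(-rT) * N(d2)
N(d1) = 0.60665657; N(d2) = 0.50423485
C = 44.1000 * 0.99975003 * 0.60665657 - 42.5700 * 0.99850112 * 0.50423485 = 5.3138

Answer: Price = 5.3138


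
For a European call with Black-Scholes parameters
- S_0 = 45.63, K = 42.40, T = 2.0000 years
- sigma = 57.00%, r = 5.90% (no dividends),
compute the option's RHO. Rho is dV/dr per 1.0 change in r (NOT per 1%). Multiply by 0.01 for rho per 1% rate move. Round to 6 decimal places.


Answer: Rho = 32.724909

Derivation:
d1 = 0.6405110089; d2 = -0.1655907217
phi(d1) = 0.3249559288; exp(-qT) = 1.0000000000; exp(-rT) = 0.8886960526
N(d2) = 0.4342395248
Rho = K*T*exp(-rT)*N(d2) = 42.4000 * 2.0000 * 0.8886960526 * 0.4342395248 = 32.724909


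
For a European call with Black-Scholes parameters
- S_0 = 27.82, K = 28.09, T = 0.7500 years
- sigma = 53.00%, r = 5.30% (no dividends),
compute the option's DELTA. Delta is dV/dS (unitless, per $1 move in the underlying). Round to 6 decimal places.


d1 = 0.2950565879; d2 = -0.1639368761
phi(d1) = 0.3819491753; exp(-qT) = 1.0000000000; exp(-rT) = 0.9610296665
N(d1) = 0.6160246740
Delta = exp(-qT) * N(d1) = 1.0000000000 * 0.6160246740 = 0.616025

Answer: Delta = 0.616025


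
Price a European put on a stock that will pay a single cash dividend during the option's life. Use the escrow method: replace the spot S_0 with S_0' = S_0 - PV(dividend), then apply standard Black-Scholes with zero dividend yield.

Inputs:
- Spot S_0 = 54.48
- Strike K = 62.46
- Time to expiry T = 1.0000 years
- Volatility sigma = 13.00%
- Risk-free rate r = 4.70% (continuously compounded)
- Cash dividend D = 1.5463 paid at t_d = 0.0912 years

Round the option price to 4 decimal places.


PV(D) = D * exp(-r * t_d) = 1.5463 * 0.99572277 = 1.53968612
S_0' = S_0 - PV(D) = 54.4800 - 1.53968612 = 52.94031388
d1 = (ln(S_0'/K) + (r + sigma^2/2)*T) / (sigma*sqrt(T)) = -0.84547097
d2 = d1 - sigma*sqrt(T) = -0.97547097
exp(-rT) = 0.95408740
N(-d1) = 0.80107603; N(-d2) = 0.83533665
P = K * exp(-rT) * N(-d2) - S_0' * N(-d1) = 62.4600 * 0.95408740 * 0.83533665 - 52.94031388 * 0.80107603 = 7.3704

Answer: Price = 7.3704


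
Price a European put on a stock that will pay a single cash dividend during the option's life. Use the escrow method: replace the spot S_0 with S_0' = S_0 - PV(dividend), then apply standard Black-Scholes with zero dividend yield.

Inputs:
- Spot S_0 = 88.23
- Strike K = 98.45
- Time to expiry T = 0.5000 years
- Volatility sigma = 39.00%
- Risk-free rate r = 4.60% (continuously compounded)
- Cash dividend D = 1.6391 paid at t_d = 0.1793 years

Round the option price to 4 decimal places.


PV(D) = D * exp(-r * t_d) = 1.6391 * 0.99178612 = 1.62563663
S_0' = S_0 - PV(D) = 88.2300 - 1.62563663 = 86.60436337
d1 = (ln(S_0'/K) + (r + sigma^2/2)*T) / (sigma*sqrt(T)) = -0.24358416
d2 = d1 - sigma*sqrt(T) = -0.51935581
exp(-rT) = 0.97726248
N(-d1) = 0.59622355; N(-d2) = 0.69824368
P = K * exp(-rT) * N(-d2) - S_0' * N(-d1) = 98.4500 * 0.97726248 * 0.69824368 - 86.60436337 * 0.59622355 = 15.5435

Answer: Price = 15.5435
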